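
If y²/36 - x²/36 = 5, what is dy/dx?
Differentiate the relation implicitly: treat y = y(x) and apply the chain rule, so every y-derivative picks up a y' = dy/dx factor.

With everything moved to the left-hand side, differentiate term by term:
  d/dx[-x^2/36] = -x/18
  d/dx[y^2/36] = y·y'/18
  d/dx[-5] = 0

Separating the contributions that come from x directly and those that come through y:
  without y':      -x/18
  multiplying y':  y/18

so (-x/18) + (y/18)·y' = 0, and therefore
  dy/dx = -(-x/18)/(y/18) = x/y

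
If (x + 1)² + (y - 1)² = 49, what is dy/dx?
Differentiate both sides with respect to x, treating y as y(x). By the chain rule, any term containing y contributes a factor of y' = dy/dx when we differentiate it.

Move every term to one side and write the relation as F(x, y) = 0. Term by term,
  d/dx[(x + 1)^2] = 2x + 2
  d/dx[(y - 1)^2] = 2·y'(y - 1)
  d/dx[-49] = 0

The pieces without y' make up ∂F/∂x and the coefficient of y' is ∂F/∂y:
  ∂F/∂x = 2x + 2,
  ∂F/∂y = 2y - 2.

Since d/dx[F] = ∂F/∂x + (∂F/∂y)·y' = 0, solve for y':
  (∂F/∂y)·y' = -∂F/∂x
  dy/dx = -(∂F/∂x)/(∂F/∂y) = -(2x + 2)/(2y - 2) = (-x - 1)/(y - 1)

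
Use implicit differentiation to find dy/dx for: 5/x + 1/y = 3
Take d/dx of both sides. Since y is implicitly a function of x, the chain rule attaches a y' = dy/dx factor whenever we differentiate through y.

Set F(x, y) = (left side) − (right side), so the curve is F = 0. Differentiating each term of F:
  d/dx[1/y] = -y'/y^2
  d/dx[5/x] = -5/x^2
  d/dx[-3] = 0

Collecting, the y'-free part is the partial derivative in x and the y' coefficient is the partial derivative in y:
  ∂F/∂x = -5/x^2
  ∂F/∂y = -1/y^2

so d/dx[F(x, y(x))] = ∂F/∂x + (∂F/∂y)·y' = 0. Rearranging,
  dy/dx = -(∂F/∂x)/(∂F/∂y) = -(-5/x^2)/(-1/y^2) = -5y^2/x^2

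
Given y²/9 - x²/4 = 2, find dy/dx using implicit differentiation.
Take d/dx of both sides. Since y is implicitly a function of x, the chain rule attaches a y' = dy/dx factor whenever we differentiate through y.

Set F(x, y) = (left side) − (right side), so the curve is F = 0. Differentiating each term of F:
  d/dx[-x^2/4] = -x/2
  d/dx[y^2/9] = 2y·y'/9
  d/dx[-2] = 0

Collecting, the y'-free part is the partial derivative in x and the y' coefficient is the partial derivative in y:
  ∂F/∂x = -x/2
  ∂F/∂y = 2y/9

so d/dx[F(x, y(x))] = ∂F/∂x + (∂F/∂y)·y' = 0. Rearranging,
  dy/dx = -(∂F/∂x)/(∂F/∂y) = -(-x/2)/(2y/9) = 9x/(4y)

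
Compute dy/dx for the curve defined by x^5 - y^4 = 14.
Differentiate the relation implicitly: treat y = y(x) and apply the chain rule, so every y-derivative picks up a y' = dy/dx factor.

With everything moved to the left-hand side, differentiate term by term:
  d/dx[x^5] = 5x^4
  d/dx[-y^4] = -4y^3·y'
  d/dx[-14] = 0

Separating the contributions that come from x directly and those that come through y:
  without y':      5x^4
  multiplying y':  -4y^3

so (5x^4) + (-4y^3)·y' = 0, and therefore
  dy/dx = -(5x^4)/(-4y^3) = 5x^4/(4y^3)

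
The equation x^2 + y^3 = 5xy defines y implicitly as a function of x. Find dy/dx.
Differentiate the relation implicitly: treat y = y(x) and apply the chain rule, so every y-derivative picks up a y' = dy/dx factor.

With everything moved to the left-hand side, differentiate term by term:
  d/dx[x^2] = 2x
  d/dx[-5xy] = -5x·y' - 5y
  d/dx[y^3] = 3y^2·y'

Separating the contributions that come from x directly and those that come through y:
  without y':      2x - 5y
  multiplying y':  -5x + 3y^2

so (2x - 5y) + (-5x + 3y^2)·y' = 0, and therefore
  dy/dx = -(2x - 5y)/(-5x + 3y^2) = (2x - 5y)/(5x - 3y^2)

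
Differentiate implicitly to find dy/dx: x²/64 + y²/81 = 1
Take d/dx of both sides. Since y is implicitly a function of x, the chain rule attaches a y' = dy/dx factor whenever we differentiate through y.

Set F(x, y) = (left side) − (right side), so the curve is F = 0. Differentiating each term of F:
  d/dx[x^2/64] = x/32
  d/dx[y^2/81] = 2y·y'/81
  d/dx[-1] = 0

Collecting, the y'-free part is the partial derivative in x and the y' coefficient is the partial derivative in y:
  ∂F/∂x = x/32
  ∂F/∂y = 2y/81

so d/dx[F(x, y(x))] = ∂F/∂x + (∂F/∂y)·y' = 0. Rearranging,
  dy/dx = -(∂F/∂x)/(∂F/∂y) = -(x/32)/(2y/81) = -81x/(64y)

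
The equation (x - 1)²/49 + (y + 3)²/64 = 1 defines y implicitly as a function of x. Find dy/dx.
Take d/dx of both sides. Since y is implicitly a function of x, the chain rule attaches a y' = dy/dx factor whenever we differentiate through y.

Set F(x, y) = (left side) − (right side), so the curve is F = 0. Differentiating each term of F:
  d/dx[(x - 1)^2/49] = 2x/49 - 2/49
  d/dx[(y + 3)^2/64] = y'(y + 3)/32
  d/dx[-1] = 0

Collecting, the y'-free part is the partial derivative in x and the y' coefficient is the partial derivative in y:
  ∂F/∂x = 2x/49 - 2/49
  ∂F/∂y = y/32 + 3/32

so d/dx[F(x, y(x))] = ∂F/∂x + (∂F/∂y)·y' = 0. Rearranging,
  dy/dx = -(∂F/∂x)/(∂F/∂y) = -(2x/49 - 2/49)/(y/32 + 3/32)
        = -(2(x - 1)/49)/((y + 3)/32) = 64(1 - x)/(49(y + 3))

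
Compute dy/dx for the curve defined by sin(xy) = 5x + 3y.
Apply d/dx to both sides, remembering that y depends on x. Each occurrence of y therefore brings in a y' = dy/dx via the chain rule.

With F(x, y) equal to the left-hand side minus the right, differentiate F term by term:
  d/dx[-5x] = -5
  d/dx[-3y] = -3·y'
  d/dx[sin(xy)] = (x·y' + y)·cos(xy)
Adding these up, d/dx[F] = 0 becomes
  (y·cos(xy) - 5) + (x·cos(xy) - 3)·y' = 0,
so isolating y',
  dy/dx = -(y·cos(xy) - 5)/(x·cos(xy) - 3) = (-y·cos(xy) + 5)/(x·cos(xy) - 3)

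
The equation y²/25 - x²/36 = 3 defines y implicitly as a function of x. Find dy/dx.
Take d/dx of both sides. Since y is implicitly a function of x, the chain rule attaches a y' = dy/dx factor whenever we differentiate through y.

Set F(x, y) = (left side) − (right side), so the curve is F = 0. Differentiating each term of F:
  d/dx[-x^2/36] = -x/18
  d/dx[y^2/25] = 2y·y'/25
  d/dx[-3] = 0

Collecting, the y'-free part is the partial derivative in x and the y' coefficient is the partial derivative in y:
  ∂F/∂x = -x/18
  ∂F/∂y = 2y/25

so d/dx[F(x, y(x))] = ∂F/∂x + (∂F/∂y)·y' = 0. Rearranging,
  dy/dx = -(∂F/∂x)/(∂F/∂y) = -(-x/18)/(2y/25) = 25x/(36y)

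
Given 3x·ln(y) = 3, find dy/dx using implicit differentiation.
Differentiate both sides with respect to x, treating y as y(x). By the chain rule, any term containing y contributes a factor of y' = dy/dx when we differentiate it.

Move every term to one side and write the relation as F(x, y) = 0. Term by term,
  d/dx[3x·ln(y)] = 3x·y'/y + 3ln(y)
  d/dx[-3] = 0

The pieces without y' make up ∂F/∂x and the coefficient of y' is ∂F/∂y:
  ∂F/∂x = 3ln(y),
  ∂F/∂y = 3x/y.

Since d/dx[F] = ∂F/∂x + (∂F/∂y)·y' = 0, solve for y':
  (∂F/∂y)·y' = -∂F/∂x
  dy/dx = -(∂F/∂x)/(∂F/∂y) = -(3ln(y))/(3x/y) = -y·ln(y)/x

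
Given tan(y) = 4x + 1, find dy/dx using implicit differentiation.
Differentiate both sides with respect to x, treating y as y(x). By the chain rule, any term containing y contributes a factor of y' = dy/dx when we differentiate it.

Move every term to one side and write the relation as F(x, y) = 0. Term by term,
  d/dx[-4x] = -4
  d/dx[tan(y)] = y'(tan(y)^2 + 1)
  d/dx[-1] = 0

The pieces without y' make up ∂F/∂x and the coefficient of y' is ∂F/∂y:
  ∂F/∂x = -4,
  ∂F/∂y = tan(y)^2 + 1.

Since d/dx[F] = ∂F/∂x + (∂F/∂y)·y' = 0, solve for y':
  (∂F/∂y)·y' = -∂F/∂x
  dy/dx = -(∂F/∂x)/(∂F/∂y) = -(-4)/(tan(y)^2 + 1) = 4cos(y)^2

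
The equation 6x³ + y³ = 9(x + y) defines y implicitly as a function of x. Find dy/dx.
Differentiate both sides with respect to x, treating y as y(x). By the chain rule, any term containing y contributes a factor of y' = dy/dx when we differentiate it.

Move every term to one side and write the relation as F(x, y) = 0. Term by term,
  d/dx[6x^3] = 18x^2
  d/dx[-9x] = -9
  d/dx[y^3] = 3y^2·y'
  d/dx[-9y] = -9·y'

The pieces without y' make up ∂F/∂x and the coefficient of y' is ∂F/∂y:
  ∂F/∂x = 18x^2 - 9,
  ∂F/∂y = 3y^2 - 9.

Since d/dx[F] = ∂F/∂x + (∂F/∂y)·y' = 0, solve for y':
  (∂F/∂y)·y' = -∂F/∂x
  dy/dx = -(∂F/∂x)/(∂F/∂y) = -(18x^2 - 9)/(3y^2 - 9) = 3(1 - 2x^2)/(y^2 - 3)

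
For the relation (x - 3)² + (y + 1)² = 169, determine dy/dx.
Differentiate both sides with respect to x, treating y as y(x). By the chain rule, any term containing y contributes a factor of y' = dy/dx when we differentiate it.

Move every term to one side and write the relation as F(x, y) = 0. Term by term,
  d/dx[(x - 3)^2] = 2x - 6
  d/dx[(y + 1)^2] = 2·y'(y + 1)
  d/dx[-169] = 0

The pieces without y' make up ∂F/∂x and the coefficient of y' is ∂F/∂y:
  ∂F/∂x = 2x - 6,
  ∂F/∂y = 2y + 2.

Since d/dx[F] = ∂F/∂x + (∂F/∂y)·y' = 0, solve for y':
  (∂F/∂y)·y' = -∂F/∂x
  dy/dx = -(∂F/∂x)/(∂F/∂y) = -(2x - 6)/(2y + 2) = (3 - x)/(y + 1)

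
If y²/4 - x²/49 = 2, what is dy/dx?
Take d/dx of both sides. Since y is implicitly a function of x, the chain rule attaches a y' = dy/dx factor whenever we differentiate through y.

Set F(x, y) = (left side) − (right side), so the curve is F = 0. Differentiating each term of F:
  d/dx[-x^2/49] = -2x/49
  d/dx[y^2/4] = y·y'/2
  d/dx[-2] = 0

Collecting, the y'-free part is the partial derivative in x and the y' coefficient is the partial derivative in y:
  ∂F/∂x = -2x/49
  ∂F/∂y = y/2

so d/dx[F(x, y(x))] = ∂F/∂x + (∂F/∂y)·y' = 0. Rearranging,
  dy/dx = -(∂F/∂x)/(∂F/∂y) = -(-2x/49)/(y/2) = 4x/(49y)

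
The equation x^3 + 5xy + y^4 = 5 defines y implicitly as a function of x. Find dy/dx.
Take d/dx of both sides. Since y is implicitly a function of x, the chain rule attaches a y' = dy/dx factor whenever we differentiate through y.

Set F(x, y) = (left side) − (right side), so the curve is F = 0. Differentiating each term of F:
  d/dx[x^3] = 3x^2
  d/dx[5xy] = 5x·y' + 5y
  d/dx[y^4] = 4y^3·y'
  d/dx[-5] = 0

Collecting, the y'-free part is the partial derivative in x and the y' coefficient is the partial derivative in y:
  ∂F/∂x = 3x^2 + 5y
  ∂F/∂y = 5x + 4y^3

so d/dx[F(x, y(x))] = ∂F/∂x + (∂F/∂y)·y' = 0. Rearranging,
  dy/dx = -(∂F/∂x)/(∂F/∂y) = -(3x^2 + 5y)/(5x + 4y^3) = (-3x^2 - 5y)/(5x + 4y^3)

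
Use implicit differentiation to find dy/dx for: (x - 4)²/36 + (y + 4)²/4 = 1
Differentiate both sides with respect to x, treating y as y(x). By the chain rule, any term containing y contributes a factor of y' = dy/dx when we differentiate it.

Move every term to one side and write the relation as F(x, y) = 0. Term by term,
  d/dx[(x - 4)^2/36] = x/18 - 2/9
  d/dx[(y + 4)^2/4] = y'(y + 4)/2
  d/dx[-1] = 0

The pieces without y' make up ∂F/∂x and the coefficient of y' is ∂F/∂y:
  ∂F/∂x = x/18 - 2/9,
  ∂F/∂y = y/2 + 2.

Since d/dx[F] = ∂F/∂x + (∂F/∂y)·y' = 0, solve for y':
  (∂F/∂y)·y' = -∂F/∂x
  dy/dx = -(∂F/∂x)/(∂F/∂y) = -(x/18 - 2/9)/(y/2 + 2)
        = -((x - 4)/18)/((y + 4)/2) = (4 - x)/(9(y + 4))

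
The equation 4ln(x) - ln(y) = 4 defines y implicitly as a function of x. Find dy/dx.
Take d/dx of both sides. Since y is implicitly a function of x, the chain rule attaches a y' = dy/dx factor whenever we differentiate through y.

Set F(x, y) = (left side) − (right side), so the curve is F = 0. Differentiating each term of F:
  d/dx[4ln(x)] = 4/x
  d/dx[-ln(y)] = -y'/y
  d/dx[-4] = 0

Collecting, the y'-free part is the partial derivative in x and the y' coefficient is the partial derivative in y:
  ∂F/∂x = 4/x
  ∂F/∂y = -1/y

so d/dx[F(x, y(x))] = ∂F/∂x + (∂F/∂y)·y' = 0. Rearranging,
  dy/dx = -(∂F/∂x)/(∂F/∂y) = -(4/x)/(-1/y) = 4y/x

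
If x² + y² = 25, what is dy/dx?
Differentiate both sides with respect to x, treating y as y(x). By the chain rule, any term containing y contributes a factor of y' = dy/dx when we differentiate it.

Move every term to one side and write the relation as F(x, y) = 0. Term by term,
  d/dx[x^2] = 2x
  d/dx[y^2] = 2y·y'
  d/dx[-25] = 0

The pieces without y' make up ∂F/∂x and the coefficient of y' is ∂F/∂y:
  ∂F/∂x = 2x,
  ∂F/∂y = 2y.

Since d/dx[F] = ∂F/∂x + (∂F/∂y)·y' = 0, solve for y':
  (∂F/∂y)·y' = -∂F/∂x
  dy/dx = -(∂F/∂x)/(∂F/∂y) = -(2x)/(2y) = -x/y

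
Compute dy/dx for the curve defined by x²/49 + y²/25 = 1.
Take d/dx of both sides. Since y is implicitly a function of x, the chain rule attaches a y' = dy/dx factor whenever we differentiate through y.

Set F(x, y) = (left side) − (right side), so the curve is F = 0. Differentiating each term of F:
  d/dx[x^2/49] = 2x/49
  d/dx[y^2/25] = 2y·y'/25
  d/dx[-1] = 0

Collecting, the y'-free part is the partial derivative in x and the y' coefficient is the partial derivative in y:
  ∂F/∂x = 2x/49
  ∂F/∂y = 2y/25

so d/dx[F(x, y(x))] = ∂F/∂x + (∂F/∂y)·y' = 0. Rearranging,
  dy/dx = -(∂F/∂x)/(∂F/∂y) = -(2x/49)/(2y/25) = -25x/(49y)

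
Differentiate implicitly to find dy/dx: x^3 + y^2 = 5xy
Take d/dx of both sides. Since y is implicitly a function of x, the chain rule attaches a y' = dy/dx factor whenever we differentiate through y.

Set F(x, y) = (left side) − (right side), so the curve is F = 0. Differentiating each term of F:
  d/dx[x^3] = 3x^2
  d/dx[-5xy] = -5x·y' - 5y
  d/dx[y^2] = 2y·y'

Collecting, the y'-free part is the partial derivative in x and the y' coefficient is the partial derivative in y:
  ∂F/∂x = 3x^2 - 5y
  ∂F/∂y = -5x + 2y

so d/dx[F(x, y(x))] = ∂F/∂x + (∂F/∂y)·y' = 0. Rearranging,
  dy/dx = -(∂F/∂x)/(∂F/∂y) = -(3x^2 - 5y)/(-5x + 2y) = (3x^2 - 5y)/(5x - 2y)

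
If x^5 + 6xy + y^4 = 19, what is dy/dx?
Take d/dx of both sides. Since y is implicitly a function of x, the chain rule attaches a y' = dy/dx factor whenever we differentiate through y.

Set F(x, y) = (left side) − (right side), so the curve is F = 0. Differentiating each term of F:
  d/dx[x^5] = 5x^4
  d/dx[6xy] = 6x·y' + 6y
  d/dx[y^4] = 4y^3·y'
  d/dx[-19] = 0

Collecting, the y'-free part is the partial derivative in x and the y' coefficient is the partial derivative in y:
  ∂F/∂x = 5x^4 + 6y
  ∂F/∂y = 6x + 4y^3

so d/dx[F(x, y(x))] = ∂F/∂x + (∂F/∂y)·y' = 0. Rearranging,
  dy/dx = -(∂F/∂x)/(∂F/∂y) = -(5x^4 + 6y)/(6x + 4y^3) = (-5x^4 - 6y)/(2(3x + 2y^3))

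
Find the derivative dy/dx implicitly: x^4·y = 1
Differentiate both sides with respect to x, treating y as y(x). By the chain rule, any term containing y contributes a factor of y' = dy/dx when we differentiate it.

Move every term to one side and write the relation as F(x, y) = 0. Term by term,
  d/dx[x^4y] = x^4·y' + 4x^3y
  d/dx[-1] = 0

The pieces without y' make up ∂F/∂x and the coefficient of y' is ∂F/∂y:
  ∂F/∂x = 4x^3y,
  ∂F/∂y = x^4.

Since d/dx[F] = ∂F/∂x + (∂F/∂y)·y' = 0, solve for y':
  (∂F/∂y)·y' = -∂F/∂x
  dy/dx = -(∂F/∂x)/(∂F/∂y) = -(4x^3y)/(x^4) = -4y/x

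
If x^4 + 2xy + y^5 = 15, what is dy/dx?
Differentiate the relation implicitly: treat y = y(x) and apply the chain rule, so every y-derivative picks up a y' = dy/dx factor.

With everything moved to the left-hand side, differentiate term by term:
  d/dx[x^4] = 4x^3
  d/dx[2xy] = 2x·y' + 2y
  d/dx[y^5] = 5y^4·y'
  d/dx[-15] = 0

Separating the contributions that come from x directly and those that come through y:
  without y':      4x^3 + 2y
  multiplying y':  2x + 5y^4

so (4x^3 + 2y) + (2x + 5y^4)·y' = 0, and therefore
  dy/dx = -(4x^3 + 2y)/(2x + 5y^4) = 2(-2x^3 - y)/(2x + 5y^4)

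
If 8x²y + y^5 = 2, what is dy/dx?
Apply d/dx to both sides, remembering that y depends on x. Each occurrence of y therefore brings in a y' = dy/dx via the chain rule.

With F(x, y) equal to the left-hand side minus the right, differentiate F term by term:
  d/dx[8x^2y] = 8x^2·y' + 16xy
  d/dx[y^5] = 5y^4·y'
  d/dx[-2] = 0
Adding these up, d/dx[F] = 0 becomes
  (16xy) + (8x^2 + 5y^4)·y' = 0,
so isolating y',
  dy/dx = -(16xy)/(8x^2 + 5y^4) = -16xy/(8x^2 + 5y^4)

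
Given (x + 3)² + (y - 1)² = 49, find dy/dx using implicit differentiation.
Take d/dx of both sides. Since y is implicitly a function of x, the chain rule attaches a y' = dy/dx factor whenever we differentiate through y.

Set F(x, y) = (left side) − (right side), so the curve is F = 0. Differentiating each term of F:
  d/dx[(x + 3)^2] = 2x + 6
  d/dx[(y - 1)^2] = 2·y'(y - 1)
  d/dx[-49] = 0

Collecting, the y'-free part is the partial derivative in x and the y' coefficient is the partial derivative in y:
  ∂F/∂x = 2x + 6
  ∂F/∂y = 2y - 2

so d/dx[F(x, y(x))] = ∂F/∂x + (∂F/∂y)·y' = 0. Rearranging,
  dy/dx = -(∂F/∂x)/(∂F/∂y) = -(2x + 6)/(2y - 2) = (-x - 3)/(y - 1)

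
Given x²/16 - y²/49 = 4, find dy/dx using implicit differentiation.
Apply d/dx to both sides, remembering that y depends on x. Each occurrence of y therefore brings in a y' = dy/dx via the chain rule.

With F(x, y) equal to the left-hand side minus the right, differentiate F term by term:
  d/dx[x^2/16] = x/8
  d/dx[-y^2/49] = -2y·y'/49
  d/dx[-4] = 0
Adding these up, d/dx[F] = 0 becomes
  (x/8) + (-2y/49)·y' = 0,
so isolating y',
  dy/dx = -(x/8)/(-2y/49) = 49x/(16y)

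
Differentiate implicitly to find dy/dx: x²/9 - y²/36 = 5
Apply d/dx to both sides, remembering that y depends on x. Each occurrence of y therefore brings in a y' = dy/dx via the chain rule.

With F(x, y) equal to the left-hand side minus the right, differentiate F term by term:
  d/dx[x^2/9] = 2x/9
  d/dx[-y^2/36] = -y·y'/18
  d/dx[-5] = 0
Adding these up, d/dx[F] = 0 becomes
  (2x/9) + (-y/18)·y' = 0,
so isolating y',
  dy/dx = -(2x/9)/(-y/18) = 4x/y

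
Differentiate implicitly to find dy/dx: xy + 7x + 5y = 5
Differentiate both sides with respect to x, treating y as y(x). By the chain rule, any term containing y contributes a factor of y' = dy/dx when we differentiate it.

Move every term to one side and write the relation as F(x, y) = 0. Term by term,
  d/dx[xy] = x·y' + y
  d/dx[7x] = 7
  d/dx[5y] = 5·y'
  d/dx[-5] = 0

The pieces without y' make up ∂F/∂x and the coefficient of y' is ∂F/∂y:
  ∂F/∂x = y + 7,
  ∂F/∂y = x + 5.

Since d/dx[F] = ∂F/∂x + (∂F/∂y)·y' = 0, solve for y':
  (∂F/∂y)·y' = -∂F/∂x
  dy/dx = -(∂F/∂x)/(∂F/∂y) = -(y + 7)/(x + 5) = (-y - 7)/(x + 5)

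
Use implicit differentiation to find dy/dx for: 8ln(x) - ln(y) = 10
Take d/dx of both sides. Since y is implicitly a function of x, the chain rule attaches a y' = dy/dx factor whenever we differentiate through y.

Set F(x, y) = (left side) − (right side), so the curve is F = 0. Differentiating each term of F:
  d/dx[8ln(x)] = 8/x
  d/dx[-ln(y)] = -y'/y
  d/dx[-10] = 0

Collecting, the y'-free part is the partial derivative in x and the y' coefficient is the partial derivative in y:
  ∂F/∂x = 8/x
  ∂F/∂y = -1/y

so d/dx[F(x, y(x))] = ∂F/∂x + (∂F/∂y)·y' = 0. Rearranging,
  dy/dx = -(∂F/∂x)/(∂F/∂y) = -(8/x)/(-1/y) = 8y/x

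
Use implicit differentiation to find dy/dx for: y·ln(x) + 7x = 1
Differentiate both sides with respect to x, treating y as y(x). By the chain rule, any term containing y contributes a factor of y' = dy/dx when we differentiate it.

Move every term to one side and write the relation as F(x, y) = 0. Term by term,
  d/dx[7x] = 7
  d/dx[y·ln(x)] = y'·ln(x) + y/x
  d/dx[-1] = 0

The pieces without y' make up ∂F/∂x and the coefficient of y' is ∂F/∂y:
  ∂F/∂x = 7 + y/x,
  ∂F/∂y = ln(x).

Since d/dx[F] = ∂F/∂x + (∂F/∂y)·y' = 0, solve for y':
  (∂F/∂y)·y' = -∂F/∂x
  dy/dx = -(∂F/∂x)/(∂F/∂y) = -(7 + y/x)/(ln(x))
        = -((7x + y)/x)/(ln(x)) = (-7x - y)/(x·ln(x))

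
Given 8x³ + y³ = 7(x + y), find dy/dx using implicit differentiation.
Apply d/dx to both sides, remembering that y depends on x. Each occurrence of y therefore brings in a y' = dy/dx via the chain rule.

With F(x, y) equal to the left-hand side minus the right, differentiate F term by term:
  d/dx[8x^3] = 24x^2
  d/dx[-7x] = -7
  d/dx[y^3] = 3y^2·y'
  d/dx[-7y] = -7·y'
Adding these up, d/dx[F] = 0 becomes
  (24x^2 - 7) + (3y^2 - 7)·y' = 0,
so isolating y',
  dy/dx = -(24x^2 - 7)/(3y^2 - 7) = (7 - 24x^2)/(3y^2 - 7)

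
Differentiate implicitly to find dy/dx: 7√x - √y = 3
Take d/dx of both sides. Since y is implicitly a function of x, the chain rule attaches a y' = dy/dx factor whenever we differentiate through y.

Set F(x, y) = (left side) − (right side), so the curve is F = 0. Differentiating each term of F:
  d/dx[7√(x)] = 7/(2√(x))
  d/dx[-√(y)] = -y'/(2√(y))
  d/dx[-3] = 0

Collecting, the y'-free part is the partial derivative in x and the y' coefficient is the partial derivative in y:
  ∂F/∂x = 7/(2√(x))
  ∂F/∂y = -1/(2√(y))

so d/dx[F(x, y(x))] = ∂F/∂x + (∂F/∂y)·y' = 0. Rearranging,
  dy/dx = -(∂F/∂x)/(∂F/∂y) = -(7/(2√(x)))/(-1/(2√(y))) = 7√(y)/√(x)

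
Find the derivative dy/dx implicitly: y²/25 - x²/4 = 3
Differentiate both sides with respect to x, treating y as y(x). By the chain rule, any term containing y contributes a factor of y' = dy/dx when we differentiate it.

Move every term to one side and write the relation as F(x, y) = 0. Term by term,
  d/dx[-x^2/4] = -x/2
  d/dx[y^2/25] = 2y·y'/25
  d/dx[-3] = 0

The pieces without y' make up ∂F/∂x and the coefficient of y' is ∂F/∂y:
  ∂F/∂x = -x/2,
  ∂F/∂y = 2y/25.

Since d/dx[F] = ∂F/∂x + (∂F/∂y)·y' = 0, solve for y':
  (∂F/∂y)·y' = -∂F/∂x
  dy/dx = -(∂F/∂x)/(∂F/∂y) = -(-x/2)/(2y/25) = 25x/(4y)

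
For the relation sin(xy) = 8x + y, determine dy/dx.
Differentiate both sides with respect to x, treating y as y(x). By the chain rule, any term containing y contributes a factor of y' = dy/dx when we differentiate it.

Move every term to one side and write the relation as F(x, y) = 0. Term by term,
  d/dx[-8x] = -8
  d/dx[-y] = -y'
  d/dx[sin(xy)] = (x·y' + y)·cos(xy)

The pieces without y' make up ∂F/∂x and the coefficient of y' is ∂F/∂y:
  ∂F/∂x = y·cos(xy) - 8,
  ∂F/∂y = x·cos(xy) - 1.

Since d/dx[F] = ∂F/∂x + (∂F/∂y)·y' = 0, solve for y':
  (∂F/∂y)·y' = -∂F/∂x
  dy/dx = -(∂F/∂x)/(∂F/∂y) = -(y·cos(xy) - 8)/(x·cos(xy) - 1) = (-y·cos(xy) + 8)/(x·cos(xy) - 1)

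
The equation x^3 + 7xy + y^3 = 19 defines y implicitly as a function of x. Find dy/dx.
Apply d/dx to both sides, remembering that y depends on x. Each occurrence of y therefore brings in a y' = dy/dx via the chain rule.

With F(x, y) equal to the left-hand side minus the right, differentiate F term by term:
  d/dx[x^3] = 3x^2
  d/dx[7xy] = 7x·y' + 7y
  d/dx[y^3] = 3y^2·y'
  d/dx[-19] = 0
Adding these up, d/dx[F] = 0 becomes
  (3x^2 + 7y) + (7x + 3y^2)·y' = 0,
so isolating y',
  dy/dx = -(3x^2 + 7y)/(7x + 3y^2) = (-3x^2 - 7y)/(7x + 3y^2)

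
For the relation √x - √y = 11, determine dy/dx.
Differentiate both sides with respect to x, treating y as y(x). By the chain rule, any term containing y contributes a factor of y' = dy/dx when we differentiate it.

Move every term to one side and write the relation as F(x, y) = 0. Term by term,
  d/dx[√(x)] = 1/(2√(x))
  d/dx[-√(y)] = -y'/(2√(y))
  d/dx[-11] = 0

The pieces without y' make up ∂F/∂x and the coefficient of y' is ∂F/∂y:
  ∂F/∂x = 1/(2√(x)),
  ∂F/∂y = -1/(2√(y)).

Since d/dx[F] = ∂F/∂x + (∂F/∂y)·y' = 0, solve for y':
  (∂F/∂y)·y' = -∂F/∂x
  dy/dx = -(∂F/∂x)/(∂F/∂y) = -(1/(2√(x)))/(-1/(2√(y))) = √(y)/√(x)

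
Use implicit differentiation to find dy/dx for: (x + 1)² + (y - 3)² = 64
Differentiate both sides with respect to x, treating y as y(x). By the chain rule, any term containing y contributes a factor of y' = dy/dx when we differentiate it.

Move every term to one side and write the relation as F(x, y) = 0. Term by term,
  d/dx[(x + 1)^2] = 2x + 2
  d/dx[(y - 3)^2] = 2·y'(y - 3)
  d/dx[-64] = 0

The pieces without y' make up ∂F/∂x and the coefficient of y' is ∂F/∂y:
  ∂F/∂x = 2x + 2,
  ∂F/∂y = 2y - 6.

Since d/dx[F] = ∂F/∂x + (∂F/∂y)·y' = 0, solve for y':
  (∂F/∂y)·y' = -∂F/∂x
  dy/dx = -(∂F/∂x)/(∂F/∂y) = -(2x + 2)/(2y - 6) = (-x - 1)/(y - 3)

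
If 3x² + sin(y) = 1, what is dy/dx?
Apply d/dx to both sides, remembering that y depends on x. Each occurrence of y therefore brings in a y' = dy/dx via the chain rule.

With F(x, y) equal to the left-hand side minus the right, differentiate F term by term:
  d/dx[3x^2] = 6x
  d/dx[sin(y)] = y'·cos(y)
  d/dx[-1] = 0
Adding these up, d/dx[F] = 0 becomes
  (6x) + (cos(y))·y' = 0,
so isolating y',
  dy/dx = -(6x)/(cos(y)) = -6x/cos(y)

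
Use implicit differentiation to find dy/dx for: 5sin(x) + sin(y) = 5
Take d/dx of both sides. Since y is implicitly a function of x, the chain rule attaches a y' = dy/dx factor whenever we differentiate through y.

Set F(x, y) = (left side) − (right side), so the curve is F = 0. Differentiating each term of F:
  d/dx[5sin(x)] = 5cos(x)
  d/dx[sin(y)] = y'·cos(y)
  d/dx[-5] = 0

Collecting, the y'-free part is the partial derivative in x and the y' coefficient is the partial derivative in y:
  ∂F/∂x = 5cos(x)
  ∂F/∂y = cos(y)

so d/dx[F(x, y(x))] = ∂F/∂x + (∂F/∂y)·y' = 0. Rearranging,
  dy/dx = -(∂F/∂x)/(∂F/∂y) = -(5cos(x))/(cos(y)) = -5cos(x)/cos(y)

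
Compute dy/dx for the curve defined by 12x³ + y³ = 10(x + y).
Differentiate the relation implicitly: treat y = y(x) and apply the chain rule, so every y-derivative picks up a y' = dy/dx factor.

With everything moved to the left-hand side, differentiate term by term:
  d/dx[12x^3] = 36x^2
  d/dx[-10x] = -10
  d/dx[y^3] = 3y^2·y'
  d/dx[-10y] = -10·y'

Separating the contributions that come from x directly and those that come through y:
  without y':      36x^2 - 10
  multiplying y':  3y^2 - 10

so (36x^2 - 10) + (3y^2 - 10)·y' = 0, and therefore
  dy/dx = -(36x^2 - 10)/(3y^2 - 10) = 2(5 - 18x^2)/(3y^2 - 10)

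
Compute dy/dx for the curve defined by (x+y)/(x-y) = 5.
Differentiate the relation implicitly: treat y = y(x) and apply the chain rule, so every y-derivative picks up a y' = dy/dx factor.

With everything moved to the left-hand side, differentiate term by term:
  d/dx[(x + y)/(x - y)] = (y' + 1)/(x - y) + (x + y)(y' - 1)/(x - y)^2
  d/dx[-5] = 0

Separating the contributions that come from x directly and those that come through y:
  without y':      1/(x - y) - (x + y)/(x - y)^2
  multiplying y':  1/(x - y) + (x + y)/(x - y)^2

so (1/(x - y) - (x + y)/(x - y)^2) + (1/(x - y) + (x + y)/(x - y)^2)·y' = 0, and therefore
  dy/dx = -(1/(x - y) - (x + y)/(x - y)^2)/(1/(x - y) + (x + y)/(x - y)^2)
        = -(-2y/(x - y)^2)/(2x/(x - y)^2) = y/x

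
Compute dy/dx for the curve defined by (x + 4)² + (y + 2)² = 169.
Take d/dx of both sides. Since y is implicitly a function of x, the chain rule attaches a y' = dy/dx factor whenever we differentiate through y.

Set F(x, y) = (left side) − (right side), so the curve is F = 0. Differentiating each term of F:
  d/dx[(x + 4)^2] = 2x + 8
  d/dx[(y + 2)^2] = 2·y'(y + 2)
  d/dx[-169] = 0

Collecting, the y'-free part is the partial derivative in x and the y' coefficient is the partial derivative in y:
  ∂F/∂x = 2x + 8
  ∂F/∂y = 2y + 4

so d/dx[F(x, y(x))] = ∂F/∂x + (∂F/∂y)·y' = 0. Rearranging,
  dy/dx = -(∂F/∂x)/(∂F/∂y) = -(2x + 8)/(2y + 4) = (-x - 4)/(y + 2)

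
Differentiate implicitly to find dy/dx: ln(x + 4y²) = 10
Differentiate the relation implicitly: treat y = y(x) and apply the chain rule, so every y-derivative picks up a y' = dy/dx factor.

With everything moved to the left-hand side, differentiate term by term:
  d/dx[ln(x + 4y^2)] = (8y·y' + 1)/(x + 4y^2)
  d/dx[-10] = 0

Separating the contributions that come from x directly and those that come through y:
  without y':      1/(x + 4y^2)
  multiplying y':  8y/(x + 4y^2)

so (1/(x + 4y^2)) + (8y/(x + 4y^2))·y' = 0, and therefore
  dy/dx = -(1/(x + 4y^2))/(8y/(x + 4y^2)) = -1/(8y)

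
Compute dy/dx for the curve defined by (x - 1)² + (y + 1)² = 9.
Differentiate both sides with respect to x, treating y as y(x). By the chain rule, any term containing y contributes a factor of y' = dy/dx when we differentiate it.

Move every term to one side and write the relation as F(x, y) = 0. Term by term,
  d/dx[(x - 1)^2] = 2x - 2
  d/dx[(y + 1)^2] = 2·y'(y + 1)
  d/dx[-9] = 0

The pieces without y' make up ∂F/∂x and the coefficient of y' is ∂F/∂y:
  ∂F/∂x = 2x - 2,
  ∂F/∂y = 2y + 2.

Since d/dx[F] = ∂F/∂x + (∂F/∂y)·y' = 0, solve for y':
  (∂F/∂y)·y' = -∂F/∂x
  dy/dx = -(∂F/∂x)/(∂F/∂y) = -(2x - 2)/(2y + 2) = (1 - x)/(y + 1)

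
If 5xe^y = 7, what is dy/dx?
Differentiate the relation implicitly: treat y = y(x) and apply the chain rule, so every y-derivative picks up a y' = dy/dx factor.

With everything moved to the left-hand side, differentiate term by term:
  d/dx[5x·e^(y)] = 5x·y'·e^(y) + 5e^(y)
  d/dx[-7] = 0

Separating the contributions that come from x directly and those that come through y:
  without y':      5e^(y)
  multiplying y':  5x·e^(y)

so (5e^(y)) + (5x·e^(y))·y' = 0, and therefore
  dy/dx = -(5e^(y))/(5x·e^(y)) = -1/x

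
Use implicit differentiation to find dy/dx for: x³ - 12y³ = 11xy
Differentiate both sides with respect to x, treating y as y(x). By the chain rule, any term containing y contributes a factor of y' = dy/dx when we differentiate it.

Move every term to one side and write the relation as F(x, y) = 0. Term by term,
  d/dx[x^3] = 3x^2
  d/dx[-11xy] = -11x·y' - 11y
  d/dx[-12y^3] = -36y^2·y'

The pieces without y' make up ∂F/∂x and the coefficient of y' is ∂F/∂y:
  ∂F/∂x = 3x^2 - 11y,
  ∂F/∂y = -11x - 36y^2.

Since d/dx[F] = ∂F/∂x + (∂F/∂y)·y' = 0, solve for y':
  (∂F/∂y)·y' = -∂F/∂x
  dy/dx = -(∂F/∂x)/(∂F/∂y) = -(3x^2 - 11y)/(-11x - 36y^2) = (3x^2 - 11y)/(11x + 36y^2)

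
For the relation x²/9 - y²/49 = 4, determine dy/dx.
Differentiate the relation implicitly: treat y = y(x) and apply the chain rule, so every y-derivative picks up a y' = dy/dx factor.

With everything moved to the left-hand side, differentiate term by term:
  d/dx[x^2/9] = 2x/9
  d/dx[-y^2/49] = -2y·y'/49
  d/dx[-4] = 0

Separating the contributions that come from x directly and those that come through y:
  without y':      2x/9
  multiplying y':  -2y/49

so (2x/9) + (-2y/49)·y' = 0, and therefore
  dy/dx = -(2x/9)/(-2y/49) = 49x/(9y)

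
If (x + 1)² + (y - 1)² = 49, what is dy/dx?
Differentiate both sides with respect to x, treating y as y(x). By the chain rule, any term containing y contributes a factor of y' = dy/dx when we differentiate it.

Move every term to one side and write the relation as F(x, y) = 0. Term by term,
  d/dx[(x + 1)^2] = 2x + 2
  d/dx[(y - 1)^2] = 2·y'(y - 1)
  d/dx[-49] = 0

The pieces without y' make up ∂F/∂x and the coefficient of y' is ∂F/∂y:
  ∂F/∂x = 2x + 2,
  ∂F/∂y = 2y - 2.

Since d/dx[F] = ∂F/∂x + (∂F/∂y)·y' = 0, solve for y':
  (∂F/∂y)·y' = -∂F/∂x
  dy/dx = -(∂F/∂x)/(∂F/∂y) = -(2x + 2)/(2y - 2) = (-x - 1)/(y - 1)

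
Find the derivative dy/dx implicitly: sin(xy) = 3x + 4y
Differentiate both sides with respect to x, treating y as y(x). By the chain rule, any term containing y contributes a factor of y' = dy/dx when we differentiate it.

Move every term to one side and write the relation as F(x, y) = 0. Term by term,
  d/dx[-3x] = -3
  d/dx[-4y] = -4·y'
  d/dx[sin(xy)] = (x·y' + y)·cos(xy)

The pieces without y' make up ∂F/∂x and the coefficient of y' is ∂F/∂y:
  ∂F/∂x = y·cos(xy) - 3,
  ∂F/∂y = x·cos(xy) - 4.

Since d/dx[F] = ∂F/∂x + (∂F/∂y)·y' = 0, solve for y':
  (∂F/∂y)·y' = -∂F/∂x
  dy/dx = -(∂F/∂x)/(∂F/∂y) = -(y·cos(xy) - 3)/(x·cos(xy) - 4) = (-y·cos(xy) + 3)/(x·cos(xy) - 4)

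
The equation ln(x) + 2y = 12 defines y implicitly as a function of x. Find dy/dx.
Differentiate the relation implicitly: treat y = y(x) and apply the chain rule, so every y-derivative picks up a y' = dy/dx factor.

With everything moved to the left-hand side, differentiate term by term:
  d/dx[2y] = 2·y'
  d/dx[ln(x)] = 1/x
  d/dx[-12] = 0

Separating the contributions that come from x directly and those that come through y:
  without y':      1/x
  multiplying y':  2

so (1/x) + (2)·y' = 0, and therefore
  dy/dx = -(1/x)/(2) = -1/(2x)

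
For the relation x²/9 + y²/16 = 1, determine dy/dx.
Differentiate both sides with respect to x, treating y as y(x). By the chain rule, any term containing y contributes a factor of y' = dy/dx when we differentiate it.

Move every term to one side and write the relation as F(x, y) = 0. Term by term,
  d/dx[x^2/9] = 2x/9
  d/dx[y^2/16] = y·y'/8
  d/dx[-1] = 0

The pieces without y' make up ∂F/∂x and the coefficient of y' is ∂F/∂y:
  ∂F/∂x = 2x/9,
  ∂F/∂y = y/8.

Since d/dx[F] = ∂F/∂x + (∂F/∂y)·y' = 0, solve for y':
  (∂F/∂y)·y' = -∂F/∂x
  dy/dx = -(∂F/∂x)/(∂F/∂y) = -(2x/9)/(y/8) = -16x/(9y)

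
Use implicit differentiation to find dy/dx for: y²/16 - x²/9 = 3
Differentiate both sides with respect to x, treating y as y(x). By the chain rule, any term containing y contributes a factor of y' = dy/dx when we differentiate it.

Move every term to one side and write the relation as F(x, y) = 0. Term by term,
  d/dx[-x^2/9] = -2x/9
  d/dx[y^2/16] = y·y'/8
  d/dx[-3] = 0

The pieces without y' make up ∂F/∂x and the coefficient of y' is ∂F/∂y:
  ∂F/∂x = -2x/9,
  ∂F/∂y = y/8.

Since d/dx[F] = ∂F/∂x + (∂F/∂y)·y' = 0, solve for y':
  (∂F/∂y)·y' = -∂F/∂x
  dy/dx = -(∂F/∂x)/(∂F/∂y) = -(-2x/9)/(y/8) = 16x/(9y)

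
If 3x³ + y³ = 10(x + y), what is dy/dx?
Differentiate the relation implicitly: treat y = y(x) and apply the chain rule, so every y-derivative picks up a y' = dy/dx factor.

With everything moved to the left-hand side, differentiate term by term:
  d/dx[3x^3] = 9x^2
  d/dx[-10x] = -10
  d/dx[y^3] = 3y^2·y'
  d/dx[-10y] = -10·y'

Separating the contributions that come from x directly and those that come through y:
  without y':      9x^2 - 10
  multiplying y':  3y^2 - 10

so (9x^2 - 10) + (3y^2 - 10)·y' = 0, and therefore
  dy/dx = -(9x^2 - 10)/(3y^2 - 10) = (10 - 9x^2)/(3y^2 - 10)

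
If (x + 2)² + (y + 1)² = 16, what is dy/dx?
Differentiate the relation implicitly: treat y = y(x) and apply the chain rule, so every y-derivative picks up a y' = dy/dx factor.

With everything moved to the left-hand side, differentiate term by term:
  d/dx[(x + 2)^2] = 2x + 4
  d/dx[(y + 1)^2] = 2·y'(y + 1)
  d/dx[-16] = 0

Separating the contributions that come from x directly and those that come through y:
  without y':      2x + 4
  multiplying y':  2y + 2

so (2x + 4) + (2y + 2)·y' = 0, and therefore
  dy/dx = -(2x + 4)/(2y + 2) = (-x - 2)/(y + 1)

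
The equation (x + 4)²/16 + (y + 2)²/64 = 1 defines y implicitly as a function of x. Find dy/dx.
Apply d/dx to both sides, remembering that y depends on x. Each occurrence of y therefore brings in a y' = dy/dx via the chain rule.

With F(x, y) equal to the left-hand side minus the right, differentiate F term by term:
  d/dx[(x + 4)^2/16] = x/8 + 1/2
  d/dx[(y + 2)^2/64] = y'(y + 2)/32
  d/dx[-1] = 0
Adding these up, d/dx[F] = 0 becomes
  (x/8 + 1/2) + (y/32 + 1/16)·y' = 0,
so isolating y',
  dy/dx = -(x/8 + 1/2)/(y/32 + 1/16)
        = -((x + 4)/8)/((y + 2)/32) = 4(-x - 4)/(y + 2)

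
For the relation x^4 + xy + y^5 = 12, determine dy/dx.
Take d/dx of both sides. Since y is implicitly a function of x, the chain rule attaches a y' = dy/dx factor whenever we differentiate through y.

Set F(x, y) = (left side) − (right side), so the curve is F = 0. Differentiating each term of F:
  d/dx[x^4] = 4x^3
  d/dx[xy] = x·y' + y
  d/dx[y^5] = 5y^4·y'
  d/dx[-12] = 0

Collecting, the y'-free part is the partial derivative in x and the y' coefficient is the partial derivative in y:
  ∂F/∂x = 4x^3 + y
  ∂F/∂y = x + 5y^4

so d/dx[F(x, y(x))] = ∂F/∂x + (∂F/∂y)·y' = 0. Rearranging,
  dy/dx = -(∂F/∂x)/(∂F/∂y) = -(4x^3 + y)/(x + 5y^4) = (-4x^3 - y)/(x + 5y^4)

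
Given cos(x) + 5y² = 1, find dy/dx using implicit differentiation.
Apply d/dx to both sides, remembering that y depends on x. Each occurrence of y therefore brings in a y' = dy/dx via the chain rule.

With F(x, y) equal to the left-hand side minus the right, differentiate F term by term:
  d/dx[5y^2] = 10y·y'
  d/dx[cos(x)] = -sin(x)
  d/dx[-1] = 0
Adding these up, d/dx[F] = 0 becomes
  (-sin(x)) + (10y)·y' = 0,
so isolating y',
  dy/dx = -(-sin(x))/(10y) = sin(x)/(10y)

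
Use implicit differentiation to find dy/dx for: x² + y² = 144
Differentiate the relation implicitly: treat y = y(x) and apply the chain rule, so every y-derivative picks up a y' = dy/dx factor.

With everything moved to the left-hand side, differentiate term by term:
  d/dx[x^2] = 2x
  d/dx[y^2] = 2y·y'
  d/dx[-144] = 0

Separating the contributions that come from x directly and those that come through y:
  without y':      2x
  multiplying y':  2y

so (2x) + (2y)·y' = 0, and therefore
  dy/dx = -(2x)/(2y) = -x/y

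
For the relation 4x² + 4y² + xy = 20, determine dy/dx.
Differentiate both sides with respect to x, treating y as y(x). By the chain rule, any term containing y contributes a factor of y' = dy/dx when we differentiate it.

Move every term to one side and write the relation as F(x, y) = 0. Term by term,
  d/dx[4x^2] = 8x
  d/dx[xy] = x·y' + y
  d/dx[4y^2] = 8y·y'
  d/dx[-20] = 0

The pieces without y' make up ∂F/∂x and the coefficient of y' is ∂F/∂y:
  ∂F/∂x = 8x + y,
  ∂F/∂y = x + 8y.

Since d/dx[F] = ∂F/∂x + (∂F/∂y)·y' = 0, solve for y':
  (∂F/∂y)·y' = -∂F/∂x
  dy/dx = -(∂F/∂x)/(∂F/∂y) = -(8x + y)/(x + 8y) = (-8x - y)/(x + 8y)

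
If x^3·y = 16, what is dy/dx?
Differentiate both sides with respect to x, treating y as y(x). By the chain rule, any term containing y contributes a factor of y' = dy/dx when we differentiate it.

Move every term to one side and write the relation as F(x, y) = 0. Term by term,
  d/dx[x^3y] = x^3·y' + 3x^2y
  d/dx[-16] = 0

The pieces without y' make up ∂F/∂x and the coefficient of y' is ∂F/∂y:
  ∂F/∂x = 3x^2y,
  ∂F/∂y = x^3.

Since d/dx[F] = ∂F/∂x + (∂F/∂y)·y' = 0, solve for y':
  (∂F/∂y)·y' = -∂F/∂x
  dy/dx = -(∂F/∂x)/(∂F/∂y) = -(3x^2y)/(x^3) = -3y/x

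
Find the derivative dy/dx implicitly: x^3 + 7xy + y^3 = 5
Differentiate the relation implicitly: treat y = y(x) and apply the chain rule, so every y-derivative picks up a y' = dy/dx factor.

With everything moved to the left-hand side, differentiate term by term:
  d/dx[x^3] = 3x^2
  d/dx[7xy] = 7x·y' + 7y
  d/dx[y^3] = 3y^2·y'
  d/dx[-5] = 0

Separating the contributions that come from x directly and those that come through y:
  without y':      3x^2 + 7y
  multiplying y':  7x + 3y^2

so (3x^2 + 7y) + (7x + 3y^2)·y' = 0, and therefore
  dy/dx = -(3x^2 + 7y)/(7x + 3y^2) = (-3x^2 - 7y)/(7x + 3y^2)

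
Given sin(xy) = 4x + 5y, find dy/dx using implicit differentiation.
Differentiate the relation implicitly: treat y = y(x) and apply the chain rule, so every y-derivative picks up a y' = dy/dx factor.

With everything moved to the left-hand side, differentiate term by term:
  d/dx[-4x] = -4
  d/dx[-5y] = -5·y'
  d/dx[sin(xy)] = (x·y' + y)·cos(xy)

Separating the contributions that come from x directly and those that come through y:
  without y':      y·cos(xy) - 4
  multiplying y':  x·cos(xy) - 5

so (y·cos(xy) - 4) + (x·cos(xy) - 5)·y' = 0, and therefore
  dy/dx = -(y·cos(xy) - 4)/(x·cos(xy) - 5) = (-y·cos(xy) + 4)/(x·cos(xy) - 5)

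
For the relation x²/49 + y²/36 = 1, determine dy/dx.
Take d/dx of both sides. Since y is implicitly a function of x, the chain rule attaches a y' = dy/dx factor whenever we differentiate through y.

Set F(x, y) = (left side) − (right side), so the curve is F = 0. Differentiating each term of F:
  d/dx[x^2/49] = 2x/49
  d/dx[y^2/36] = y·y'/18
  d/dx[-1] = 0

Collecting, the y'-free part is the partial derivative in x and the y' coefficient is the partial derivative in y:
  ∂F/∂x = 2x/49
  ∂F/∂y = y/18

so d/dx[F(x, y(x))] = ∂F/∂x + (∂F/∂y)·y' = 0. Rearranging,
  dy/dx = -(∂F/∂x)/(∂F/∂y) = -(2x/49)/(y/18) = -36x/(49y)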